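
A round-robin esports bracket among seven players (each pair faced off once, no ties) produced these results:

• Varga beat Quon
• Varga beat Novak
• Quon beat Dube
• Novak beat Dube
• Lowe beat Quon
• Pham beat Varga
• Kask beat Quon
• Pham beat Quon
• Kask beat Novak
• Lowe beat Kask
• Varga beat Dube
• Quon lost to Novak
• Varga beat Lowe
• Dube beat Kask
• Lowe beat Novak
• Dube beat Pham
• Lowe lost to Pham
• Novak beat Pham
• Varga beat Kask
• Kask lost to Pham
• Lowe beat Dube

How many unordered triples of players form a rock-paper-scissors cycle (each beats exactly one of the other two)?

8

Win totals: Pham 4, Quon 1, Novak 3, Varga 5, Dube 2, Kask 2, Lowe 4.
A player with w wins dominates both others in C(w,2) triples; summing gives 6 + 0 + 3 + 10 + 1 + 1 + 6 = 27 transitive triples.
Total triples C(7,3) = 35, so cyclic triples = 35 − 27 = 8.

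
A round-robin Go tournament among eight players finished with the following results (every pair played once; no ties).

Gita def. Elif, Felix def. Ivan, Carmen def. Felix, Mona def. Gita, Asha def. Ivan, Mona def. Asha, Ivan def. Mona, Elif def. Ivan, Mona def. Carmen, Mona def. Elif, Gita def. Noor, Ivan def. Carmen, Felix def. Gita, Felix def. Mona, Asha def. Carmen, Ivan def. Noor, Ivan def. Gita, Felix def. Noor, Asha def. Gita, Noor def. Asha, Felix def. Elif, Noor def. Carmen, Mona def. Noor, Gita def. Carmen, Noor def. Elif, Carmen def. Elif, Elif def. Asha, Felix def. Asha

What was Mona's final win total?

5

Mona's results: beat Asha, Gita, Elif, Carmen, Noor; lost to Felix, Ivan.
That is 5 wins.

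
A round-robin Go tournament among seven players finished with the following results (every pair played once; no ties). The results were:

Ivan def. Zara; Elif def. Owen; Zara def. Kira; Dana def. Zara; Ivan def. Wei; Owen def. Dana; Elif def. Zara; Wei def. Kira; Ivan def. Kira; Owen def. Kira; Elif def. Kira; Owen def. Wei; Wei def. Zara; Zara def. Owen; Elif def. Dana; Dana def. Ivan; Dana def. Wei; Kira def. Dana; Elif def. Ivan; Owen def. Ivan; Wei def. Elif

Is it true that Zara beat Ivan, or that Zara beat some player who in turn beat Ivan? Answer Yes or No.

Zara did not beat Ivan directly.
Zara beat Kira, Owen. Of those, Owen beat Ivan.

Yes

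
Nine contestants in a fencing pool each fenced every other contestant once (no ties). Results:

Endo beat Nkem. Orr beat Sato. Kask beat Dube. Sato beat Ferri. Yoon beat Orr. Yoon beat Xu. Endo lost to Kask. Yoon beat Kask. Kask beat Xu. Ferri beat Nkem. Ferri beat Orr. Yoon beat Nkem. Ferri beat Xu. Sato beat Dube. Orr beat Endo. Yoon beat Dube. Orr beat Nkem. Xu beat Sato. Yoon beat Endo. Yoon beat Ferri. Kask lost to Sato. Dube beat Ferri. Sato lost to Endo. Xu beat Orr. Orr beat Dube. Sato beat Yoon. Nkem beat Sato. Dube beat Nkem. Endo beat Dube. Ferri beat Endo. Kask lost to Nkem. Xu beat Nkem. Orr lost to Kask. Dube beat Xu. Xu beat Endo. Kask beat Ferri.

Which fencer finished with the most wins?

Yoon

Win totals: Orr 4, Xu 4, Ferri 4, Yoon 7, Kask 5, Sato 4, Endo 3, Dube 3, Nkem 2.
Yoon leads with 7 wins (next highest: 5).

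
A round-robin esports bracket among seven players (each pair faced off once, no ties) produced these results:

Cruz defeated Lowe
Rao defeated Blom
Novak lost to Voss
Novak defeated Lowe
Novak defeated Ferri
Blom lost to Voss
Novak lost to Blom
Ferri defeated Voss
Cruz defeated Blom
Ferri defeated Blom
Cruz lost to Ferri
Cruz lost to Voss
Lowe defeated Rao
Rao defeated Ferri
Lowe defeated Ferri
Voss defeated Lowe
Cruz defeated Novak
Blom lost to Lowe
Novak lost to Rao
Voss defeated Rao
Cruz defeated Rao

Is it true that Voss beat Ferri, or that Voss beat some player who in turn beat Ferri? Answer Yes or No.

Voss did not beat Ferri directly.
Voss beat Rao, Blom, Novak, Cruz, Lowe. Of those, Rao beat Ferri.

Yes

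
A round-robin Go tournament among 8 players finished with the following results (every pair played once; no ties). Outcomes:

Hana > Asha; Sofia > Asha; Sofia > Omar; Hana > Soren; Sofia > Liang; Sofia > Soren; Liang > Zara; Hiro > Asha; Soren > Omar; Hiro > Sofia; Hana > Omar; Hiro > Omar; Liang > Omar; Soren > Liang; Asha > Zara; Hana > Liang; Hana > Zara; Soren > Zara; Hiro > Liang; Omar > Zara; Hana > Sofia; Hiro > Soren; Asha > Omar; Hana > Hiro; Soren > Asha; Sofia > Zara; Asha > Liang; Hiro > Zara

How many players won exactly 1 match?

Win totals: Omar 1, Soren 4, Liang 2, Asha 3, Sofia 5, Hiro 6, Hana 7, Zara 0.
Exactly 1: Omar — 1 player.

1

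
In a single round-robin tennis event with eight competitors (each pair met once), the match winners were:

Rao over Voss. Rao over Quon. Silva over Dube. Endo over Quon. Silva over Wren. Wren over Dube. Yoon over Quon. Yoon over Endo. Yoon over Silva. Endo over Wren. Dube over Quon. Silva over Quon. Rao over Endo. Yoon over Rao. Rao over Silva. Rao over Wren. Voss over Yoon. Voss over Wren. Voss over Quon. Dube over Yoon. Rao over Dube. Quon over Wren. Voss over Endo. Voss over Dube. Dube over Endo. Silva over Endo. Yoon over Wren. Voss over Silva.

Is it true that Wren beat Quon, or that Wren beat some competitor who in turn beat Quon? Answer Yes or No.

Wren did not beat Quon directly.
Wren beat Dube. Of those, Dube beat Quon.

Yes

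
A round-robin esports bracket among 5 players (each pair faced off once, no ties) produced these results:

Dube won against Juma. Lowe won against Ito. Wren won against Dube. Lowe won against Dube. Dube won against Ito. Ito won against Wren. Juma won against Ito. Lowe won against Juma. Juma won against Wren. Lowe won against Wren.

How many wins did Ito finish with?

Ito's results: beat Wren; lost to Dube, Lowe, Juma.
That is 1 win.

1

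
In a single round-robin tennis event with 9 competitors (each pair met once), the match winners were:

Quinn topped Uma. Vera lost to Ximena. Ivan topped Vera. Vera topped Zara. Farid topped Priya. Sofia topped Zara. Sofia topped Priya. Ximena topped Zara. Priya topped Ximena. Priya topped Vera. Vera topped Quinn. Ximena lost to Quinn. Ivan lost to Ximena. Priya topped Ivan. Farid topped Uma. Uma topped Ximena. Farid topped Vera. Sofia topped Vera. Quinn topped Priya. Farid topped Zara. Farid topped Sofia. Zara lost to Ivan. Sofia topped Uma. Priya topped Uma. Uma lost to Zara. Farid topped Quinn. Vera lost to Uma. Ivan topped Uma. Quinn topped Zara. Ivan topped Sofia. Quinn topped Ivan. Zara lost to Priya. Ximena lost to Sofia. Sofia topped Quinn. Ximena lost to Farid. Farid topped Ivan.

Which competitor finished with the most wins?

Win totals: Ximena 3, Vera 2, Ivan 4, Quinn 5, Zara 1, Uma 2, Priya 5, Sofia 6, Farid 8.
Farid leads with 8 wins (next highest: 6).

Farid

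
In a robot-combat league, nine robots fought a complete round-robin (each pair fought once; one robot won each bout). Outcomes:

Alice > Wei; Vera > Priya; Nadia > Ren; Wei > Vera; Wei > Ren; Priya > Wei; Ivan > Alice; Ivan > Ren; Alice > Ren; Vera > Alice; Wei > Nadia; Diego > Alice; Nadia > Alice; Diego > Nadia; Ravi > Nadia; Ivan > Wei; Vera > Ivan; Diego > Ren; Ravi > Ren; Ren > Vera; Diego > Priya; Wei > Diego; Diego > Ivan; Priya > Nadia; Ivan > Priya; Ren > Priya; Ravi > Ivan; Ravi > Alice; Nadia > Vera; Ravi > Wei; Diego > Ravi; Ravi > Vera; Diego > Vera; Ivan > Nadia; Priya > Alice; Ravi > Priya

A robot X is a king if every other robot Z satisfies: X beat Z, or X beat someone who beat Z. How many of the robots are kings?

Ivan cannot reach Ravi in two steps.
Wei reaches everyone (king).
Diego reaches everyone (king).
Alice cannot reach Ivan, Ravi in two steps.
Nadia cannot reach Diego, Ravi in two steps.
Ravi reaches everyone (king).
Vera cannot reach Diego, Ravi in two steps.
Ren cannot reach Diego, Ravi in two steps.
Priya cannot reach Ivan, Ravi in two steps.
Kings: Wei, Diego, Ravi — 3.

3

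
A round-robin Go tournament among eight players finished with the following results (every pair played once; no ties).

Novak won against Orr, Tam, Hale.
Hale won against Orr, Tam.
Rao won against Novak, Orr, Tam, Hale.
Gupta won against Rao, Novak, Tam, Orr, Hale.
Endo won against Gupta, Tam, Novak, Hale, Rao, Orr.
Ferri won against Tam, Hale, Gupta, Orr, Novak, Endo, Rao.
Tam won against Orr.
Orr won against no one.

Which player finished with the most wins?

Win totals: Endo 6, Ferri 7, Rao 4, Novak 3, Tam 1, Gupta 5, Orr 0, Hale 2.
Ferri leads with 7 wins (next highest: 6).

Ferri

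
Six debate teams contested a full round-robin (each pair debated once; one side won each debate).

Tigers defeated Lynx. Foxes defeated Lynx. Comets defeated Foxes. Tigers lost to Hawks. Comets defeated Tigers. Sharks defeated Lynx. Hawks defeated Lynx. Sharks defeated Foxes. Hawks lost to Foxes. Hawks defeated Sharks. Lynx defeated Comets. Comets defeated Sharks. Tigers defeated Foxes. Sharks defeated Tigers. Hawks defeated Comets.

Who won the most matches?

Win totals: Lynx 1, Comets 3, Hawks 4, Tigers 2, Sharks 3, Foxes 2.
Hawks leads with 4 wins (next highest: 3).

Hawks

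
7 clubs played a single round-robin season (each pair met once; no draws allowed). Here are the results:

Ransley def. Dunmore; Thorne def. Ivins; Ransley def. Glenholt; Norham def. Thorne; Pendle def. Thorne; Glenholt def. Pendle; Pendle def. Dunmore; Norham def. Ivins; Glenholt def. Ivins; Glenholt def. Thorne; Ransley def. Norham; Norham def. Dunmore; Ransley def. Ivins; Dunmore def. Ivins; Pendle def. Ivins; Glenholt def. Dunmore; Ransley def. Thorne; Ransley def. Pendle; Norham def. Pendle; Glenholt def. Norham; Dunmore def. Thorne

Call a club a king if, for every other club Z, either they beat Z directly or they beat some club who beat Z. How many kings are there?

1

Ivins cannot reach Pendle, Norham, Thorne, Dunmore, Ransley, Glenholt in two steps.
Pendle cannot reach Norham, Ransley, Glenholt in two steps.
Norham cannot reach Ransley, Glenholt in two steps.
Thorne cannot reach Pendle, Norham, Dunmore, Ransley, Glenholt in two steps.
Dunmore cannot reach Pendle, Norham, Ransley, Glenholt in two steps.
Ransley reaches everyone (king).
Glenholt cannot reach Ransley in two steps.
Kings: Ransley — 1.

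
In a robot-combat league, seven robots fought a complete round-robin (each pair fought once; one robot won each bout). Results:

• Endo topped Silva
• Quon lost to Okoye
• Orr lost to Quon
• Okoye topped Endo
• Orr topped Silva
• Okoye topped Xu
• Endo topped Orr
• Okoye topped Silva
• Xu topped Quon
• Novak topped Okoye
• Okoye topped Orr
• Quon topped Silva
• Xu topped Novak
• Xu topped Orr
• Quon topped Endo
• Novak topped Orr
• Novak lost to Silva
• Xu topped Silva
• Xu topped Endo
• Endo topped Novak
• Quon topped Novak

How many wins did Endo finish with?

Endo's results: beat Novak, Orr, Silva; lost to Okoye, Xu, Quon.
That is 3 wins.

3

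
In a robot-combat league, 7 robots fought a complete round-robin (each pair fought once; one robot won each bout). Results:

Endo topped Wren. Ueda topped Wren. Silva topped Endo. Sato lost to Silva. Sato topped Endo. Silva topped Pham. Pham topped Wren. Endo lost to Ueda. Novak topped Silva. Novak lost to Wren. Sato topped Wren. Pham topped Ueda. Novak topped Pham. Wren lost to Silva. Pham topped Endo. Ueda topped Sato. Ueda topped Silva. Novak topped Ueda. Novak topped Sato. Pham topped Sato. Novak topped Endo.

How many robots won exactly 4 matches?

Win totals: Sato 2, Wren 1, Endo 1, Silva 4, Novak 5, Ueda 4, Pham 4.
Exactly 4: Silva, Ueda, Pham — 3 robots.

3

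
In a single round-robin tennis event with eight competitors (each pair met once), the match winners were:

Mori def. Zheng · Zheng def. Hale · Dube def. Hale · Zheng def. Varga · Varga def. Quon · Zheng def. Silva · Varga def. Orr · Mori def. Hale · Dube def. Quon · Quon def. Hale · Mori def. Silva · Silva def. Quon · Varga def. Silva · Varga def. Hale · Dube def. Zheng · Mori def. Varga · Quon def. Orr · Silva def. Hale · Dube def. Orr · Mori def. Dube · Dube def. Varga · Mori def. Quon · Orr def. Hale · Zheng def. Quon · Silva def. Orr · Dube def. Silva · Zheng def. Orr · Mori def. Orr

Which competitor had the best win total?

Win totals: Varga 4, Zheng 5, Hale 0, Quon 2, Silva 3, Dube 6, Mori 7, Orr 1.
Mori leads with 7 wins (next highest: 6).

Mori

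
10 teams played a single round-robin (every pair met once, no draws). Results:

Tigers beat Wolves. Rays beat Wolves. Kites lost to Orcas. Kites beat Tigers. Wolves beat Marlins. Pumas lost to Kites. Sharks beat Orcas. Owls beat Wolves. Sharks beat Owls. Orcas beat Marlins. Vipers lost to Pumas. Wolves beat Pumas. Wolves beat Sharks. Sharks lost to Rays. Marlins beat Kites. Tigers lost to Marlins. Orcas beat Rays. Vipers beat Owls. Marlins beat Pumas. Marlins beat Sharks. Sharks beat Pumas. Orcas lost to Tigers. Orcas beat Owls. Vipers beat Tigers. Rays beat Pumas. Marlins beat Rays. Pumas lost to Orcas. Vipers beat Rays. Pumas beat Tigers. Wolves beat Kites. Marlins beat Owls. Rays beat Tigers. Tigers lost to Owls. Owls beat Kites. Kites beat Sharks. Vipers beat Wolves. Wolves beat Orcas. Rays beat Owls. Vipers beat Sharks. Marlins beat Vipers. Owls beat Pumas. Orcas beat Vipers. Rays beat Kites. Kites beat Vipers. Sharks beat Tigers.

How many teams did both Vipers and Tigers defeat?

1

Vipers beat: Wolves, Owls, Tigers, Rays, Sharks.
Tigers beat: Wolves, Orcas.
Both beat: Wolves — 1.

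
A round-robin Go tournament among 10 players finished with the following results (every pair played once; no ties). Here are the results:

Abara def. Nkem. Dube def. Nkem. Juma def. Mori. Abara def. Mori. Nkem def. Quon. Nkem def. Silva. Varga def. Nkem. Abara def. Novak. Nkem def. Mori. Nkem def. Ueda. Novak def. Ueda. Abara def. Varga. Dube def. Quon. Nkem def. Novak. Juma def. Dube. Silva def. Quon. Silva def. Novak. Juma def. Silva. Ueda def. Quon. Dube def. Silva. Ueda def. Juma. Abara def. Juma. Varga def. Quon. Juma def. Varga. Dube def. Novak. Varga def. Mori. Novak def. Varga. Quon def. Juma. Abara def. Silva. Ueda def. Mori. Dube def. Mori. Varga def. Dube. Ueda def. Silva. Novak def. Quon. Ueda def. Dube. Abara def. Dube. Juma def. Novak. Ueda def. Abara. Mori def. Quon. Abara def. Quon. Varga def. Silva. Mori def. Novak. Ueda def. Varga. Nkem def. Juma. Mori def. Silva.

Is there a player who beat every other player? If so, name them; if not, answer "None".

Highest win total is Abara with 8 (out of 9 possible).
Abara lost to Ueda, so no player went undefeated.

None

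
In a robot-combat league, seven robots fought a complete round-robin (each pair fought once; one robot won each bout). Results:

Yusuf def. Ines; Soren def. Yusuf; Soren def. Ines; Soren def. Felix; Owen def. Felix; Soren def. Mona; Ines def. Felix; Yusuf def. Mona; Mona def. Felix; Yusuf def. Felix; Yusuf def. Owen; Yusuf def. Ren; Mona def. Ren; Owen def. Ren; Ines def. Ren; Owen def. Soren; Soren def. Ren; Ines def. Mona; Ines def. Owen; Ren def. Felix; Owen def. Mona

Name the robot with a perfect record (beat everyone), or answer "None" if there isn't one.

None

Highest win total is Yusuf with 5 (out of 6 possible).
Yusuf lost to Soren, so no robot went undefeated.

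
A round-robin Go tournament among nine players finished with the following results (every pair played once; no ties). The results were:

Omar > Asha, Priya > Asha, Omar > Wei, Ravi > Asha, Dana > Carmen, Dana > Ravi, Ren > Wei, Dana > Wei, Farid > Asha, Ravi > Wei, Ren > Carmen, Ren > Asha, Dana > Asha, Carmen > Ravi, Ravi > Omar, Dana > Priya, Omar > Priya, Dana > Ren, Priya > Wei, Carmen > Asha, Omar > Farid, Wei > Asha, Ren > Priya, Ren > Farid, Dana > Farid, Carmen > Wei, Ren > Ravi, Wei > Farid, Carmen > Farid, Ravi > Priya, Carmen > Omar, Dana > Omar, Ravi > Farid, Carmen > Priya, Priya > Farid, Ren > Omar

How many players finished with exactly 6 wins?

Win totals: Carmen 6, Priya 3, Omar 4, Wei 2, Farid 1, Ren 7, Asha 0, Ravi 5, Dana 8.
Exactly 6: Carmen — 1 player.

1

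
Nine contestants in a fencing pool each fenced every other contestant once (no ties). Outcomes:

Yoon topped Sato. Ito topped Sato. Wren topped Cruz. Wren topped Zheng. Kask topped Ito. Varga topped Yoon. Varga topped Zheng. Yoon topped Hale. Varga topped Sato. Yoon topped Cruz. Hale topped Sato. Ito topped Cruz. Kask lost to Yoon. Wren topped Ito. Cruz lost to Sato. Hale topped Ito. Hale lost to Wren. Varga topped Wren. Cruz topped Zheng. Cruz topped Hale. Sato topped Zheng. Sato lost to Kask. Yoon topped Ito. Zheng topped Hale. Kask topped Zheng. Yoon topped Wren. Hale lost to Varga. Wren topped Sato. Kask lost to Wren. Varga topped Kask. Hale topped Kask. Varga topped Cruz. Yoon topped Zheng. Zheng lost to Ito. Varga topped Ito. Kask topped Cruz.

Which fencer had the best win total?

Varga

Win totals: Kask 4, Wren 6, Ito 3, Hale 3, Cruz 2, Varga 8, Yoon 7, Zheng 1, Sato 2.
Varga leads with 8 wins (next highest: 7).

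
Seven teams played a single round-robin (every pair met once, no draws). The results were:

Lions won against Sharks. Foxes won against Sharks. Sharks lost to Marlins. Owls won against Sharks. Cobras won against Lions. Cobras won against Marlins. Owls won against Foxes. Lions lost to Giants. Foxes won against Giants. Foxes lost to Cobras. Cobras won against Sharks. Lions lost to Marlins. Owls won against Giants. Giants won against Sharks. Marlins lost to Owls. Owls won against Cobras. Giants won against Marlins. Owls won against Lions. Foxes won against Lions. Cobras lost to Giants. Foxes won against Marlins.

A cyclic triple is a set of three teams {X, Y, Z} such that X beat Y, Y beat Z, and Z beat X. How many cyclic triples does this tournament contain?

Win totals: Owls 6, Foxes 4, Lions 1, Cobras 4, Marlins 2, Giants 4, Sharks 0.
A team with w wins dominates both others in C(w,2) triples; summing gives 15 + 6 + 0 + 6 + 1 + 6 + 0 = 34 transitive triples.
Total triples C(7,3) = 35, so cyclic triples = 35 − 34 = 1.

1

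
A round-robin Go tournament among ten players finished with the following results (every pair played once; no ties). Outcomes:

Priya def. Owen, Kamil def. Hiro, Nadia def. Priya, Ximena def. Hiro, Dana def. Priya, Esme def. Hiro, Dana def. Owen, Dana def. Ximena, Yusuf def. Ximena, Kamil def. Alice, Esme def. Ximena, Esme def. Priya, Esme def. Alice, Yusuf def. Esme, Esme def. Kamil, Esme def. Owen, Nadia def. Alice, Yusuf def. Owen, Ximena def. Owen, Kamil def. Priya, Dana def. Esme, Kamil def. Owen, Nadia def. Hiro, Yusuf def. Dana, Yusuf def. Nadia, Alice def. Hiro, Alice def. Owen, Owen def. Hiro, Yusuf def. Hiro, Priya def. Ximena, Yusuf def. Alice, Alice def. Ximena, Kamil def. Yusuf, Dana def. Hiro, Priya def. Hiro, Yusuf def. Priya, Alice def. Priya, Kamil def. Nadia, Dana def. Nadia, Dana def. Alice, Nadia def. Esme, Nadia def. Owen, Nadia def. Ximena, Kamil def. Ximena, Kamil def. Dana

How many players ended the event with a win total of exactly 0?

Win totals: Dana 7, Hiro 0, Kamil 8, Owen 1, Ximena 2, Priya 3, Yusuf 8, Esme 6, Nadia 6, Alice 4.
Exactly 0: Hiro — 1 player.

1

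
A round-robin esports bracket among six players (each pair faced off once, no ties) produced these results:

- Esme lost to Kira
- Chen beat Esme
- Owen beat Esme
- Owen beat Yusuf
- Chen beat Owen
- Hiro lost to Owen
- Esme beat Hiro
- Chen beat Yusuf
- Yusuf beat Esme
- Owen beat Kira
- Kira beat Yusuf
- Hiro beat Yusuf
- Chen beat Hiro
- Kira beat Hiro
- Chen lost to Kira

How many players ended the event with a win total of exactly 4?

Win totals: Esme 1, Kira 4, Owen 4, Yusuf 1, Hiro 1, Chen 4.
Exactly 4: Kira, Owen, Chen — 3 players.

3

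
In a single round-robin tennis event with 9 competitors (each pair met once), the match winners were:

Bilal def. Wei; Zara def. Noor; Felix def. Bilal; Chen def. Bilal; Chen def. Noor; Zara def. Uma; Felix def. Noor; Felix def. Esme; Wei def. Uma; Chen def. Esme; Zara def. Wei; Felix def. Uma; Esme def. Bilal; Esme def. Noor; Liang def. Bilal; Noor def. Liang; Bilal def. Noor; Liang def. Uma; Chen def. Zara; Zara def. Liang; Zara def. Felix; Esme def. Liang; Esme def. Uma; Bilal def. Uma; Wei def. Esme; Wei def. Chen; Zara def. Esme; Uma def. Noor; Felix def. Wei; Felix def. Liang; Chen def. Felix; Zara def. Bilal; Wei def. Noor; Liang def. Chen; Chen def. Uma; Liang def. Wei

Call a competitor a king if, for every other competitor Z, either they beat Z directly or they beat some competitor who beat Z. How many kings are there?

4

Liang reaches everyone (king).
Bilal cannot reach Zara, Felix in two steps.
Zara reaches everyone (king).
Felix cannot reach Zara in two steps.
Wei reaches everyone (king).
Esme cannot reach Zara, Felix in two steps.
Noor cannot reach Zara, Felix, Esme in two steps.
Uma cannot reach Bilal, Zara, Felix, Wei, Esme, Chen in two steps.
Chen reaches everyone (king).
Kings: Liang, Zara, Wei, Chen — 4.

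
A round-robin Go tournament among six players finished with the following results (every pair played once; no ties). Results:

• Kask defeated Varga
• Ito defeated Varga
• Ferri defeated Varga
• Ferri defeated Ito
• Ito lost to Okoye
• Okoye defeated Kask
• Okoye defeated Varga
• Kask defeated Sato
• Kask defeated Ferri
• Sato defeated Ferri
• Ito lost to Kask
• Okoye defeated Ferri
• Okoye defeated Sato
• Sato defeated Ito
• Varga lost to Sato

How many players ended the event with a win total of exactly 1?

1

Win totals: Varga 0, Kask 4, Ferri 2, Ito 1, Okoye 5, Sato 3.
Exactly 1: Ito — 1 player.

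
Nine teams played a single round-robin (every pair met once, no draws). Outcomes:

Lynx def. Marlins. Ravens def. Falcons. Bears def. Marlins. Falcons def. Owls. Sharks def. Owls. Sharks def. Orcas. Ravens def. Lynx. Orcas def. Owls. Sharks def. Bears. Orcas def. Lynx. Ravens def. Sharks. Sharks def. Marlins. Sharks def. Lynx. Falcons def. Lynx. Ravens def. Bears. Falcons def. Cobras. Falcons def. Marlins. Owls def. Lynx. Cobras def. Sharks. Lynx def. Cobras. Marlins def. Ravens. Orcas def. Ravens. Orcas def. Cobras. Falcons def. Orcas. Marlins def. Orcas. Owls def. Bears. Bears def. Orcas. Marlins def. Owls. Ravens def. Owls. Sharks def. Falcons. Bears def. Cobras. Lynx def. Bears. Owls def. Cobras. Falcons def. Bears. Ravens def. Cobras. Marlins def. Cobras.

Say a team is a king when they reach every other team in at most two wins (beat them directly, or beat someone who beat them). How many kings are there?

Cobras cannot reach Ravens in two steps.
Marlins reaches everyone (king).
Owls cannot reach Ravens, Falcons in two steps.
Orcas reaches everyone (king).
Lynx cannot reach Falcons in two steps.
Ravens reaches everyone (king).
Falcons reaches everyone (king).
Sharks reaches everyone (king).
Bears cannot reach Falcons in two steps.
Kings: Marlins, Orcas, Ravens, Falcons, Sharks — 5.

5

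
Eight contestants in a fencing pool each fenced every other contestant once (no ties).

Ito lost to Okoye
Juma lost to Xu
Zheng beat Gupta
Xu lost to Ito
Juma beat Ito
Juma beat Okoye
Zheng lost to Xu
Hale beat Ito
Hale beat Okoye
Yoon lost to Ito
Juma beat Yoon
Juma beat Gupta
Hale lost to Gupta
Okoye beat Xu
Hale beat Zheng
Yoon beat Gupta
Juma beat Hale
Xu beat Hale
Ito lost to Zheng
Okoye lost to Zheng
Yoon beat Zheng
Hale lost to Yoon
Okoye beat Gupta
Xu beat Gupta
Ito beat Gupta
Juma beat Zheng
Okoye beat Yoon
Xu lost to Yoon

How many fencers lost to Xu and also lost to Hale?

Xu beat: Zheng, Hale, Gupta, Juma.
Hale beat: Zheng, Okoye, Ito.
Both beat: Zheng — 1.

1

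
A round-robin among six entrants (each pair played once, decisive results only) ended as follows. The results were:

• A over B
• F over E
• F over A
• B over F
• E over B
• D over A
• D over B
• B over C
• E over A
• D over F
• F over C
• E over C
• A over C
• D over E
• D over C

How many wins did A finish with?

A's results: beat B, C; lost to D, E, F.
That is 2 wins.

2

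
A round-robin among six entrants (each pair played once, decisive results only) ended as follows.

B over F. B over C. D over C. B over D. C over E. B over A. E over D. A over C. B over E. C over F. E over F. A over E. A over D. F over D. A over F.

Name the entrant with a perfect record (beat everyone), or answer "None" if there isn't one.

B has 5 wins out of 5 opponents — a perfect record.

B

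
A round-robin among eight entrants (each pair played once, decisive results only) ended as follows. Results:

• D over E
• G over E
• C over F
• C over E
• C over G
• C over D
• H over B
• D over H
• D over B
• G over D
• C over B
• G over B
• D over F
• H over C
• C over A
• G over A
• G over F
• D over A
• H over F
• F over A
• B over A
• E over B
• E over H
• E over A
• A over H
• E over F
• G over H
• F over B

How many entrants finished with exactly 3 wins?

Win totals: A 1, B 1, C 6, D 5, E 4, F 2, G 6, H 3.
Exactly 3: H — 1 entrant.

1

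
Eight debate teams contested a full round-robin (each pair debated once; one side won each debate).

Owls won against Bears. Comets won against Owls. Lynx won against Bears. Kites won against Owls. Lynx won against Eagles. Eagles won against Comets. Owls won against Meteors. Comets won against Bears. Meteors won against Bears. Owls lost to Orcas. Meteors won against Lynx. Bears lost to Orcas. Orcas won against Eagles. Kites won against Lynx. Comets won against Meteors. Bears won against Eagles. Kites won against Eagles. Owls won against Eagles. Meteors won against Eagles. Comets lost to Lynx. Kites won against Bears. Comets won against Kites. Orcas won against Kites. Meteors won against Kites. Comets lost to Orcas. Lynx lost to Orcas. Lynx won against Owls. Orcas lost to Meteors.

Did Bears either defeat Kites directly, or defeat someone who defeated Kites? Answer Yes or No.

No

Bears did not beat Kites directly.
Bears beat Eagles, but each of them lost to Kites. No two-step path.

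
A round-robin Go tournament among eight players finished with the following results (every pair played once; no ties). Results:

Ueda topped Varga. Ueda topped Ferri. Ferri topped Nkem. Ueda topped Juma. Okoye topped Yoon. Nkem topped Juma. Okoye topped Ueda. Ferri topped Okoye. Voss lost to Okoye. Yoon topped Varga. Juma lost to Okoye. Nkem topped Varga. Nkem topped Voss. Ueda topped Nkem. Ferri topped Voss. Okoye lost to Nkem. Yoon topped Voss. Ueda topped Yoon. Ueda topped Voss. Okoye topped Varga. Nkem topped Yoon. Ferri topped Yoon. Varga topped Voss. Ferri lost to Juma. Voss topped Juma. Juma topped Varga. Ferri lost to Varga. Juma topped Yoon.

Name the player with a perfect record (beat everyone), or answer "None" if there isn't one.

None

Highest win total is Ueda with 6 (out of 7 possible).
Ueda lost to Okoye, so no player went undefeated.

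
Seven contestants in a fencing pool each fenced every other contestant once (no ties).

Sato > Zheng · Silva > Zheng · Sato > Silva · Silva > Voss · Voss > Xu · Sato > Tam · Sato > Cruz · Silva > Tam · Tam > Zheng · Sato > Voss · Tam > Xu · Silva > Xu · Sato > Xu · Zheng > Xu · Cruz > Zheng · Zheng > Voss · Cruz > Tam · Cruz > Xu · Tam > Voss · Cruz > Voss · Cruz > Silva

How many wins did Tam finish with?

3

Tam's results: beat Voss, Zheng, Xu; lost to Silva, Cruz, Sato.
That is 3 wins.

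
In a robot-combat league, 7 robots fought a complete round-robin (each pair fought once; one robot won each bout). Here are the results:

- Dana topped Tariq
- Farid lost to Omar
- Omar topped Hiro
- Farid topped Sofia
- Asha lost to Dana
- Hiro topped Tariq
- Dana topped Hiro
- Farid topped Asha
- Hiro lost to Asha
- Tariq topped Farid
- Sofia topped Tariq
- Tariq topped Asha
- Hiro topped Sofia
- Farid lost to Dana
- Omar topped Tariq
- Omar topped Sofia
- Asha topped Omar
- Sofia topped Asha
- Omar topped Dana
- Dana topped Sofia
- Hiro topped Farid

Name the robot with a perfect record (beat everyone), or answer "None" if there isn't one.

None

Highest win total is Omar with 5 (out of 6 possible).
Omar lost to Asha, so no robot went undefeated.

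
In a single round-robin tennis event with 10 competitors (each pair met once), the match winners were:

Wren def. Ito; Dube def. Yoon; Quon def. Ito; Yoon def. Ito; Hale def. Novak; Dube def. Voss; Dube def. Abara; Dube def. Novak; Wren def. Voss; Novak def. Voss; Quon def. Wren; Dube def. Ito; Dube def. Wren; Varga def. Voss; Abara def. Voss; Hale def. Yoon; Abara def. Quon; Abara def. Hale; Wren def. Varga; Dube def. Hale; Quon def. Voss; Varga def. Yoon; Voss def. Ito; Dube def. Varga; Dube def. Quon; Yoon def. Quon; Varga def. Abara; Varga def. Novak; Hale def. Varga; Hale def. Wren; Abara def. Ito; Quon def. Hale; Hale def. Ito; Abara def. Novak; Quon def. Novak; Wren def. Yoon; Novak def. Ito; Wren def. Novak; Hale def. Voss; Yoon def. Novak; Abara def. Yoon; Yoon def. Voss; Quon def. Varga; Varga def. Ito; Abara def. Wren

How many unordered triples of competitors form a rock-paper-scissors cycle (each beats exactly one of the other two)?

6

Win totals: Yoon 4, Voss 1, Varga 5, Abara 7, Wren 5, Hale 6, Quon 6, Ito 0, Dube 9, Novak 2.
A competitor with w wins dominates both others in C(w,2) triples; summing gives 6 + 0 + 10 + 21 + 10 + 15 + 15 + 0 + 36 + 1 = 114 transitive triples.
Total triples C(10,3) = 120, so cyclic triples = 120 − 114 = 6.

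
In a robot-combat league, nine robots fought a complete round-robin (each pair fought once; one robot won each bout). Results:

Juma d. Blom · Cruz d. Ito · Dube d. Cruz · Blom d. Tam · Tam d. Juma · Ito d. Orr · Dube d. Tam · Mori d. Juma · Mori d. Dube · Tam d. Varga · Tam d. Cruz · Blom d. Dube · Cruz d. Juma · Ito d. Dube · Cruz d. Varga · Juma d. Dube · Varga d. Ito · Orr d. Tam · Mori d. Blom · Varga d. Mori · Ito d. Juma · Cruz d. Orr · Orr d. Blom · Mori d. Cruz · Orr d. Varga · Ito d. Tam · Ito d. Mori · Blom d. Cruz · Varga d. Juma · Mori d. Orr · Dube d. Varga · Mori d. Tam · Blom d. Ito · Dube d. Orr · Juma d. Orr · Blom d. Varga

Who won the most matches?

Mori

Win totals: Ito 5, Dube 4, Varga 3, Mori 6, Juma 3, Blom 5, Cruz 4, Orr 3, Tam 3.
Mori leads with 6 wins (next highest: 5).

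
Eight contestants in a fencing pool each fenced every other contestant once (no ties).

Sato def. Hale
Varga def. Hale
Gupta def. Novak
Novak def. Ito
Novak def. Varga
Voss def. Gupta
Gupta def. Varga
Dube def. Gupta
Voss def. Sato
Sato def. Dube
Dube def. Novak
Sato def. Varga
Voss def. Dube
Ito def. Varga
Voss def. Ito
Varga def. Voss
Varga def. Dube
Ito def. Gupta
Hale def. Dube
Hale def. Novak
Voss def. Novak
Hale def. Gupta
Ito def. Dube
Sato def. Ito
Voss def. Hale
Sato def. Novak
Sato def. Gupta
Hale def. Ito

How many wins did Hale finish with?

Hale's results: beat Ito, Novak, Gupta, Dube; lost to Sato, Varga, Voss.
That is 4 wins.

4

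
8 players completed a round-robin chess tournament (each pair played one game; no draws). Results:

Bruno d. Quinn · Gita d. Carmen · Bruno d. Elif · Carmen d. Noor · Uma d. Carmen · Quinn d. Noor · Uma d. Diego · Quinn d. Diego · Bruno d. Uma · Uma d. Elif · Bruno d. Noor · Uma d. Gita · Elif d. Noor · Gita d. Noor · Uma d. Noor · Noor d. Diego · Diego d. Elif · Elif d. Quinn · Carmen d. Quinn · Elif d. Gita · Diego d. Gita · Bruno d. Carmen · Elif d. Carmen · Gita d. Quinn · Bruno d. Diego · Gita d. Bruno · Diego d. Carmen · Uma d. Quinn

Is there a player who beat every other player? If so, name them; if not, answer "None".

None

Highest win total is Uma with 6 (out of 7 possible).
Uma lost to Bruno, so no player went undefeated.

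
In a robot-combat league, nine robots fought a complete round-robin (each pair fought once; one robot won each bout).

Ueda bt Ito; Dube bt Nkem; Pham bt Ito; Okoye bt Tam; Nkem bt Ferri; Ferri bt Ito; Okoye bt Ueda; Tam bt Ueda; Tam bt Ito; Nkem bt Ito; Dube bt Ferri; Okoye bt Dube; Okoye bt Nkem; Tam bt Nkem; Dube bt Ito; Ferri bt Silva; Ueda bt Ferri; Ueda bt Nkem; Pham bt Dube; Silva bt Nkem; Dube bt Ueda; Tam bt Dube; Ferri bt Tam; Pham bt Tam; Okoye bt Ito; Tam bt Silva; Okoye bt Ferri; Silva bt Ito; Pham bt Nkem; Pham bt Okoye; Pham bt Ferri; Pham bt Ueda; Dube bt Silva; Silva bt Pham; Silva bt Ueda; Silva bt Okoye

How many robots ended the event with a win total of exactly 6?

Win totals: Ito 0, Dube 5, Pham 7, Ferri 3, Nkem 2, Silva 5, Okoye 6, Tam 5, Ueda 3.
Exactly 6: Okoye — 1 robot.

1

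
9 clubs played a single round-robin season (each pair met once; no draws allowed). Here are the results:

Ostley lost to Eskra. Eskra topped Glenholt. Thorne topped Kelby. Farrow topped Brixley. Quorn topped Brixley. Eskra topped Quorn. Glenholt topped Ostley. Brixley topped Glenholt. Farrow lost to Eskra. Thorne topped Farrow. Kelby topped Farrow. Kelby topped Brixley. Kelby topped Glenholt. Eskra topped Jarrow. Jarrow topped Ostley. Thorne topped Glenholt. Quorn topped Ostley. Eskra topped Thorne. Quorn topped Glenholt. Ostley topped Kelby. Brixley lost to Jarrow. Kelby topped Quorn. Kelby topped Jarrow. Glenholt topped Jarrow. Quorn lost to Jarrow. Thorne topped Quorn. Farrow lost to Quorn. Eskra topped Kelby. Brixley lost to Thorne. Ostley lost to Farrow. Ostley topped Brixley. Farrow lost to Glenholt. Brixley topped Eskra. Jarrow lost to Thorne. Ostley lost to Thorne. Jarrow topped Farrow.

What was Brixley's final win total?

2

Brixley's results: beat Eskra, Glenholt; lost to Quorn, Ostley, Kelby, Jarrow, Farrow, Thorne.
That is 2 wins.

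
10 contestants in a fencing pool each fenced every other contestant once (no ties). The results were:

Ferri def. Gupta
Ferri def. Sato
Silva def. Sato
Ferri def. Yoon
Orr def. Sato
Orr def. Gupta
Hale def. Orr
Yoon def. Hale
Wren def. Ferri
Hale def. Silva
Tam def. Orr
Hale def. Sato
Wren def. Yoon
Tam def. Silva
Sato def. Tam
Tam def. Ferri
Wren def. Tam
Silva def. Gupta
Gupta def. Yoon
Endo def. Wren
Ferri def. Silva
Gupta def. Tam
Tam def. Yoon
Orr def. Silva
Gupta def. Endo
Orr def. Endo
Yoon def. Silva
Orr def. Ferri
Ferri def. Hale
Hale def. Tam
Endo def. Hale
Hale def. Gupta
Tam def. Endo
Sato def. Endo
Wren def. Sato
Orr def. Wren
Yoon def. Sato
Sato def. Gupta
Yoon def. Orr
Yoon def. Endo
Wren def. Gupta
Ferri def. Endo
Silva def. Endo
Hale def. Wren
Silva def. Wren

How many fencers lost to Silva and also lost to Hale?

Silva beat: Gupta, Wren, Endo, Sato.
Hale beat: Gupta, Wren, Sato, Tam, Orr, Silva.
Both beat: Gupta, Wren, Sato — 3.

3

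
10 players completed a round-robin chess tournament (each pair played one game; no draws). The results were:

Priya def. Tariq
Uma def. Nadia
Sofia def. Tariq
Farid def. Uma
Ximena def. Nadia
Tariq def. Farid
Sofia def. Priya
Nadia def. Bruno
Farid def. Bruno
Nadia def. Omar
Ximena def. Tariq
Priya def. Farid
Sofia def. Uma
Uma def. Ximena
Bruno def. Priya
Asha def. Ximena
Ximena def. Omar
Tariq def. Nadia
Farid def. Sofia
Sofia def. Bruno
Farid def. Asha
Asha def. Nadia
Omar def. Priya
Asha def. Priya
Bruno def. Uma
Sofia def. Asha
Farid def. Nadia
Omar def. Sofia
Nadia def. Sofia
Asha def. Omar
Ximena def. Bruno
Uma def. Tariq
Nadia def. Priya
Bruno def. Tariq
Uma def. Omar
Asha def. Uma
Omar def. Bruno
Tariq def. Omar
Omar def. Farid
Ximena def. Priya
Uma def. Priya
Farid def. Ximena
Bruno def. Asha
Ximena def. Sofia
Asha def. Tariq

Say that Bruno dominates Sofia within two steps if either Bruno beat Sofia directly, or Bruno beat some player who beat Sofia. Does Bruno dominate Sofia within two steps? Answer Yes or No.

No

Bruno did not beat Sofia directly.
Bruno beat Asha, Priya, Tariq, Uma, but each of them lost to Sofia. No two-step path.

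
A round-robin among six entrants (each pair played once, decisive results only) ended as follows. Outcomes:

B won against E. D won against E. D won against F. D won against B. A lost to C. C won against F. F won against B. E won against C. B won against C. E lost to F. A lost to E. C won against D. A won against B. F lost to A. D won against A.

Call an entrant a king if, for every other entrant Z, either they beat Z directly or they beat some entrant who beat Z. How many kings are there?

4

A cannot reach D in two steps.
B reaches everyone (king).
C reaches everyone (king).
D reaches everyone (king).
E reaches everyone (king).
F cannot reach D in two steps.
Kings: B, C, D, E — 4.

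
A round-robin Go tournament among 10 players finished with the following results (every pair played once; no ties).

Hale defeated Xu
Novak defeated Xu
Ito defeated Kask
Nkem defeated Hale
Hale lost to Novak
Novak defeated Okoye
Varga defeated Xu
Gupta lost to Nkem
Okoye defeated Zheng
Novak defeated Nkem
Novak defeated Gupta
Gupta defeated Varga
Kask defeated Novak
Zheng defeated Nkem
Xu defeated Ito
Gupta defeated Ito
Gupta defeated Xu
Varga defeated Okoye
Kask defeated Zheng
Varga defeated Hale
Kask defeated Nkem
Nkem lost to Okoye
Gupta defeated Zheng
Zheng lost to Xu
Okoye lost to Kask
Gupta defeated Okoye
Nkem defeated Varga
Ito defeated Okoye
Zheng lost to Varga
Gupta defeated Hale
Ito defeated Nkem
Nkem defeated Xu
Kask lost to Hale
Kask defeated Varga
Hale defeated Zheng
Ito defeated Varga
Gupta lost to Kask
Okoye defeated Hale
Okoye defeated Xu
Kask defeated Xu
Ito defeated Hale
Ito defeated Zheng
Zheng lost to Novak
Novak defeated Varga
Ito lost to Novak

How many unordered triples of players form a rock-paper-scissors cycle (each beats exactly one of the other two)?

19

Win totals: Nkem 4, Xu 2, Okoye 4, Novak 8, Varga 4, Zheng 1, Hale 3, Ito 6, Gupta 6, Kask 7.
A player with w wins dominates both others in C(w,2) triples; summing gives 6 + 1 + 6 + 28 + 6 + 0 + 3 + 15 + 15 + 21 = 101 transitive triples.
Total triples C(10,3) = 120, so cyclic triples = 120 − 101 = 19.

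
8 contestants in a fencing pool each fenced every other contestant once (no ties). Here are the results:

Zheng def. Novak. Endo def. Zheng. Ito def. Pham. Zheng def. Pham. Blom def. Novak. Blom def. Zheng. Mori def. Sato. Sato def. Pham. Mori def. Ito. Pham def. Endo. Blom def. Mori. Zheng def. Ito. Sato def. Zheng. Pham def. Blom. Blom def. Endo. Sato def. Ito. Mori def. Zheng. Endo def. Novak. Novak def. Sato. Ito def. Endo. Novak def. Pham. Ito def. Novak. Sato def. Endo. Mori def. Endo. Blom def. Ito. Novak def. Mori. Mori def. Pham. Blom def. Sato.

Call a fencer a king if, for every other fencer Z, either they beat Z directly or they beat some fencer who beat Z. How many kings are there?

6

Pham reaches everyone (king).
Endo cannot reach Blom in two steps.
Blom reaches everyone (king).
Mori reaches everyone (king).
Zheng reaches everyone (king).
Novak reaches everyone (king).
Ito reaches everyone (king).
Sato cannot reach Mori in two steps.
Kings: Pham, Blom, Mori, Zheng, Novak, Ito — 6.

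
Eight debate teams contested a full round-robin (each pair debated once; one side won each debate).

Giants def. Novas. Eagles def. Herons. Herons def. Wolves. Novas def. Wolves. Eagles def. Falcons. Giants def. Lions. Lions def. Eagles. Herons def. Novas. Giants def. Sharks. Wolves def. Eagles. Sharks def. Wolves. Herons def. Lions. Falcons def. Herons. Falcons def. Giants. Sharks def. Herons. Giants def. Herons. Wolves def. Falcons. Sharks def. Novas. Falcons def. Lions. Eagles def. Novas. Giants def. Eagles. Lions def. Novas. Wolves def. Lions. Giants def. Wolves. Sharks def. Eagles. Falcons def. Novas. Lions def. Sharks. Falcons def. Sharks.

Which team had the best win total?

Win totals: Giants 6, Lions 3, Herons 3, Wolves 3, Novas 1, Falcons 5, Sharks 4, Eagles 3.
Giants leads with 6 wins (next highest: 5).

Giants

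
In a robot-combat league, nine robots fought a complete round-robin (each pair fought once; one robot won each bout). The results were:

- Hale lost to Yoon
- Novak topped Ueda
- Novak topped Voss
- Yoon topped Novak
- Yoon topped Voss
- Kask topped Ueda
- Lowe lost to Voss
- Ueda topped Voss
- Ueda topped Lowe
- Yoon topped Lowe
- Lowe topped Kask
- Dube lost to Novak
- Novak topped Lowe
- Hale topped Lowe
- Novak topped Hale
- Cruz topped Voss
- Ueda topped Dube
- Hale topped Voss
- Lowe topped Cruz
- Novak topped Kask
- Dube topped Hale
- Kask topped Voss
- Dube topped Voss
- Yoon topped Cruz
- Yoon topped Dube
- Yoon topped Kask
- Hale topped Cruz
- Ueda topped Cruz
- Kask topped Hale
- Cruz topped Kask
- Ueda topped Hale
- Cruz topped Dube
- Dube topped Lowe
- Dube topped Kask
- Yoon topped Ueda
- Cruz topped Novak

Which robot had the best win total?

Win totals: Kask 3, Cruz 4, Voss 1, Novak 6, Ueda 5, Hale 3, Dube 4, Lowe 2, Yoon 8.
Yoon leads with 8 wins (next highest: 6).

Yoon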